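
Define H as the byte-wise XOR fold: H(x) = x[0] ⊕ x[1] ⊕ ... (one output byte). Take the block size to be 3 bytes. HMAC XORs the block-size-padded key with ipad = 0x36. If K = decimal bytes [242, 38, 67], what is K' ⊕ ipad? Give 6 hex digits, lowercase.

c41075

Key decimal bytes [242, 38, 67] = f2 26 43 is exactly B = 3 bytes: K' = f2 26 43.
XOR each byte with 0x36: f2⊕36=c4, 26⊕36=10, 43⊕36=75.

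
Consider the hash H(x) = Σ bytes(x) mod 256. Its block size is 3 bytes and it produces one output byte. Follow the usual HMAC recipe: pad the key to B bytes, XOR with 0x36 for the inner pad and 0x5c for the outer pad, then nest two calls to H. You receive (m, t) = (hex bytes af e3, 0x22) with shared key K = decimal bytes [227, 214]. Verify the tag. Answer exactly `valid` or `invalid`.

valid

Key decimal bytes [227, 214] = e3 d6 is 2 bytes ≤ B = 3; zero-pad to 3 bytes: K' = e3 d6 00.
K' ⊕ ipad = d5 e0 36; K' ⊕ opad = bf 8a 5c.
Inner hash: sum = 213+224+54+175+227 = 893; mod 256 = 125 → 7d.
Outer hash (recomputed tag): sum = 191+138+92+125 = 546; mod 256 = 34 → 22.
Recomputed tag = 22; claimed = 22 → match.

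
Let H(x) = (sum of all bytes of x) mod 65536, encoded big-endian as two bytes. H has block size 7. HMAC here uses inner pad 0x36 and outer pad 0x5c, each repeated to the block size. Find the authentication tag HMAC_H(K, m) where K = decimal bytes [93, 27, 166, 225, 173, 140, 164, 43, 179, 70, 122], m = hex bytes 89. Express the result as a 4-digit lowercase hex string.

0263

Key decimal bytes [93, 27, 166, 225, 173, 140, 164, 43, 179, 70, 122] = 5d 1b a6 e1 ad 8c a4 2b b3 46 7a is 11 bytes > B = 7, so hash it first: H(key) = 05 7a, then zero-pad to 7 bytes: K' = 05 7a 00 00 00 00 00.
K' ⊕ ipad = 33 4c 36 36 36 36 36.  K' ⊕ opad = 59 26 5c 5c 5c 5c 5c.
Inner input = (K'⊕ipad) ∥ m = 33 4c 36 36 36 36 36 ∥ 89.
Inner hash: sum = 51+76+54+54+54+54+54+137 = 534 → 02 16.
Outer input = (K'⊕opad) ∥ inner = 59 26 5c 5c 5c 5c 5c ∥ 02 16.
Outer hash (tag): sum = 89+38+92+92+92+92+92+2+22 = 611 → 02 63.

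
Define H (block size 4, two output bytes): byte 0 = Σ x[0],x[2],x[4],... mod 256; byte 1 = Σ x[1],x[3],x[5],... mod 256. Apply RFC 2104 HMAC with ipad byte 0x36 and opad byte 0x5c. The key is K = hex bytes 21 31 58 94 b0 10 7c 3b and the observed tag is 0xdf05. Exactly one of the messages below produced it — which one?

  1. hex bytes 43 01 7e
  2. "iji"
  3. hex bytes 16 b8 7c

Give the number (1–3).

1

Key hex bytes 21 31 58 94 b0 10 7c 3b is 8 bytes > B = 4, so hash it first: H(key) = a5 10, then zero-pad to 4 bytes: K' = a5 10 00 00.
K' ⊕ ipad = 93 26 36 36; K' ⊕ opad = f9 4c 5c 5c.
m1: inner = H(93 26 36 36 43 01 7e) = 8a 5d; tag = H(f9 4c 5c 5c 8a 5d) = df05 ← matches
m2: inner = H(93 26 36 36 69 6a 69) = 9b c6; tag = H(f9 4c 5c 5c 9b c6) = f06e
m3: inner = H(93 26 36 36 16 b8 7c) = 5b 14; tag = H(f9 4c 5c 5c 5b 14) = b0bc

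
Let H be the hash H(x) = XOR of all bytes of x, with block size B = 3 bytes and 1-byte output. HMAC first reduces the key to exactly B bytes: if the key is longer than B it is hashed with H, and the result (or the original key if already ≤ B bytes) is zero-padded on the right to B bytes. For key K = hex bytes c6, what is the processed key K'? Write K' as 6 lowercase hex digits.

Key hex bytes c6 is 1 byte ≤ B = 3; zero-pad to 3 bytes: K' = c6 00 00.

c60000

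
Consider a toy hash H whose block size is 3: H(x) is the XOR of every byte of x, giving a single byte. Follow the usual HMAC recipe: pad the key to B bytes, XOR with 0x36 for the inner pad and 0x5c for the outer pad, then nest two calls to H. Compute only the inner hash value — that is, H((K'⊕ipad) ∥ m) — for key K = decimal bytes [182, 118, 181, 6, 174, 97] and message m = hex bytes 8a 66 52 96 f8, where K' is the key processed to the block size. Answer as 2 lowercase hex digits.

5a

Key decimal bytes [182, 118, 181, 6, 174, 97] = b6 76 b5 06 ae 61 is 6 bytes > B = 3, so hash it first: H(key) = bc, then zero-pad to 3 bytes: K' = bc 00 00.
K' ⊕ ipad = 8a 36 36.
Inner input = 8a 36 36 ∥ 8a 66 52 96 f8.
Inner hash: XOR 8a⊕36⊕36⊕8a⊕66⊕52⊕96⊕f8 = 5a.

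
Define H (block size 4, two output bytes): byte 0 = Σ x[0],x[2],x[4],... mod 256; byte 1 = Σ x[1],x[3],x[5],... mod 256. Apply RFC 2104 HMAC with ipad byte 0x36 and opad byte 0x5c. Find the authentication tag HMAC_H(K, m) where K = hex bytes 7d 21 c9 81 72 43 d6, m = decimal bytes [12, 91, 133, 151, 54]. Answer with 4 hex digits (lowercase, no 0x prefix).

Key hex bytes 7d 21 c9 81 72 43 d6 is 7 bytes > B = 4, so hash it first: H(key) = 8e e5, then zero-pad to 4 bytes: K' = 8e e5 00 00.
K' ⊕ ipad = b8 d3 36 36.  K' ⊕ opad = d2 b9 5c 5c.
Inner input = (K'⊕ipad) ∥ m = b8 d3 36 36 ∥ 0c 5b 85 97 36.
Inner hash: even-index sum = 437 mod 256 = 181; odd-index sum = 507 mod 256 = 251 → b5 fb.
Outer input = (K'⊕opad) ∥ inner = d2 b9 5c 5c ∥ b5 fb.
Outer hash (tag): even-index sum = 483 mod 256 = 227; odd-index sum = 528 mod 256 = 16 → e3 10.

e310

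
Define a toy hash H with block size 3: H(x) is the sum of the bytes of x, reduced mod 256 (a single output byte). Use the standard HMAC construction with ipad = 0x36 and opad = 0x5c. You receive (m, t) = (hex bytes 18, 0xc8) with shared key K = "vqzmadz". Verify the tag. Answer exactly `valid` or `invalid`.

valid

Key "vqzmadz" = 76 71 7a 6d 61 64 7a is 7 bytes > B = 3, so hash it first: H(key) = 0d, then zero-pad to 3 bytes: K' = 0d 00 00.
K' ⊕ ipad = 3b 36 36; K' ⊕ opad = 51 5c 5c.
Inner hash: sum = 59+54+54+24 = 191 → bf.
Outer hash (recomputed tag): sum = 81+92+92+191 = 456; mod 256 = 200 → c8.
Recomputed tag = c8; claimed = c8 → match.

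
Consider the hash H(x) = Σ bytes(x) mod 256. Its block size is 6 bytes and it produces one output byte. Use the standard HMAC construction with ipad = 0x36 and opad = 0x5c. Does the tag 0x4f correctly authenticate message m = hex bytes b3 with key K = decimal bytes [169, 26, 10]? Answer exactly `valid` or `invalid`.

Key decimal bytes [169, 26, 10] = a9 1a 0a is 3 bytes ≤ B = 6; zero-pad to 6 bytes: K' = a9 1a 0a 00 00 00.
K' ⊕ ipad = 9f 2c 3c 36 36 36; K' ⊕ opad = f5 46 56 5c 5c 5c.
Inner hash: sum = 159+44+60+54+54+54+179 = 604; mod 256 = 92 → 5c.
Outer hash (recomputed tag): sum = 245+70+86+92+92+92+92 = 769; mod 256 = 1 → 01.
Recomputed tag = 01; claimed = 4f → mismatch.

invalid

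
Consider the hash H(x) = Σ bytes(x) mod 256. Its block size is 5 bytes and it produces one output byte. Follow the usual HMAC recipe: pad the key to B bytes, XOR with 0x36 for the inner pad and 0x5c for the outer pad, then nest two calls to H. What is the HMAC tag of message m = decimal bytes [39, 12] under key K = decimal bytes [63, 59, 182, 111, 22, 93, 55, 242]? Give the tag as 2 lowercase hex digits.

Key decimal bytes [63, 59, 182, 111, 22, 93, 55, 242] = 3f 3b b6 6f 16 5d 37 f2 is 8 bytes > B = 5, so hash it first: H(key) = 3b, then zero-pad to 5 bytes: K' = 3b 00 00 00 00.
K' ⊕ ipad = 0d 36 36 36 36.  K' ⊕ opad = 67 5c 5c 5c 5c.
Inner input = (K'⊕ipad) ∥ m = 0d 36 36 36 36 ∥ 27 0c.
Inner hash: sum = 13+54+54+54+54+39+12 = 280; mod 256 = 24 → 18.
Outer input = (K'⊕opad) ∥ inner = 67 5c 5c 5c 5c ∥ 18.
Outer hash (tag): sum = 103+92+92+92+92+24 = 495; mod 256 = 239 → ef.

ef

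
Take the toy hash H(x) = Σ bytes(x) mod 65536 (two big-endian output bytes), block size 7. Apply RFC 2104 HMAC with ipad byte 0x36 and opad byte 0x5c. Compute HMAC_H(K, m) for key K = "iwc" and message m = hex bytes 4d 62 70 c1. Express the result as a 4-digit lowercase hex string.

02bf

Key "iwc" = 69 77 63 is 3 bytes ≤ B = 7; zero-pad to 7 bytes: K' = 69 77 63 00 00 00 00.
K' ⊕ ipad = 5f 41 55 36 36 36 36.  K' ⊕ opad = 35 2b 3f 5c 5c 5c 5c.
Inner input = (K'⊕ipad) ∥ m = 5f 41 55 36 36 36 36 ∥ 4d 62 70 c1.
Inner hash: sum = 95+65+85+54+54+54+54+77+98+112+193 = 941 → 03 ad.
Outer input = (K'⊕opad) ∥ inner = 35 2b 3f 5c 5c 5c 5c ∥ 03 ad.
Outer hash (tag): sum = 53+43+63+92+92+92+92+3+173 = 703 → 02 bf.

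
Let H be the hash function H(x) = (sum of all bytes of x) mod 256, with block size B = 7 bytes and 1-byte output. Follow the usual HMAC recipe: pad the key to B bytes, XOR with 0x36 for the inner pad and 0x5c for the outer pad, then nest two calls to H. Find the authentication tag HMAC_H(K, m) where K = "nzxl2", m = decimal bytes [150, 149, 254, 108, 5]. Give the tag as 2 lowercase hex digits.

28

Key "nzxl2" = 6e 7a 78 6c 32 is 5 bytes ≤ B = 7; zero-pad to 7 bytes: K' = 6e 7a 78 6c 32 00 00.
K' ⊕ ipad = 58 4c 4e 5a 04 36 36.  K' ⊕ opad = 32 26 24 30 6e 5c 5c.
Inner input = (K'⊕ipad) ∥ m = 58 4c 4e 5a 04 36 36 ∥ 96 95 fe 6c 05.
Inner hash: sum = 88+76+78+90+4+54+54+150+149+254+108+5 = 1110; mod 256 = 86 → 56.
Outer input = (K'⊕opad) ∥ inner = 32 26 24 30 6e 5c 5c ∥ 56.
Outer hash (tag): sum = 50+38+36+48+110+92+92+86 = 552; mod 256 = 40 → 28.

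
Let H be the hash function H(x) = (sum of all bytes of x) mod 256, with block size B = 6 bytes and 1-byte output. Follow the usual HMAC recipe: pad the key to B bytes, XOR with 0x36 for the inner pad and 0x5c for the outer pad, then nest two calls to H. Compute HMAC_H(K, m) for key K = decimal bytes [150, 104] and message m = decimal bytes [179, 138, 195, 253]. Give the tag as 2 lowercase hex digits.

41

Key decimal bytes [150, 104] = 96 68 is 2 bytes ≤ B = 6; zero-pad to 6 bytes: K' = 96 68 00 00 00 00.
K' ⊕ ipad = a0 5e 36 36 36 36.  K' ⊕ opad = ca 34 5c 5c 5c 5c.
Inner input = (K'⊕ipad) ∥ m = a0 5e 36 36 36 36 ∥ b3 8a c3 fd.
Inner hash: sum = 160+94+54+54+54+54+179+138+195+253 = 1235; mod 256 = 211 → d3.
Outer input = (K'⊕opad) ∥ inner = ca 34 5c 5c 5c 5c ∥ d3.
Outer hash (tag): sum = 202+52+92+92+92+92+211 = 833; mod 256 = 65 → 41.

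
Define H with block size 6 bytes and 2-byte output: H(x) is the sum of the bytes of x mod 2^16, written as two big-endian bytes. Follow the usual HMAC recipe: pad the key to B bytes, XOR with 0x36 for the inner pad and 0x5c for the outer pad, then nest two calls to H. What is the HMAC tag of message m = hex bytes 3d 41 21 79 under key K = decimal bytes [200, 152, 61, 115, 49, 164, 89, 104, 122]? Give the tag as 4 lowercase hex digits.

027e

Key decimal bytes [200, 152, 61, 115, 49, 164, 89, 104, 122] = c8 98 3d 73 31 a4 59 68 7a is 9 bytes > B = 6, so hash it first: H(key) = 04 20, then zero-pad to 6 bytes: K' = 04 20 00 00 00 00.
K' ⊕ ipad = 32 16 36 36 36 36.  K' ⊕ opad = 58 7c 5c 5c 5c 5c.
Inner input = (K'⊕ipad) ∥ m = 32 16 36 36 36 36 ∥ 3d 41 21 79.
Inner hash: sum = 50+22+54+54+54+54+61+65+33+121 = 568 → 02 38.
Outer input = (K'⊕opad) ∥ inner = 58 7c 5c 5c 5c 5c ∥ 02 38.
Outer hash (tag): sum = 88+124+92+92+92+92+2+56 = 638 → 02 7e.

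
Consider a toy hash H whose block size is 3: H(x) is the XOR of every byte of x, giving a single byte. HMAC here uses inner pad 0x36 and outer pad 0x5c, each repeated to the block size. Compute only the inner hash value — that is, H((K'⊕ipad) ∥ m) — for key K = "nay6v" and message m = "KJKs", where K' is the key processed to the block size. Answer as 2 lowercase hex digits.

Key "nay6v" = 6e 61 79 36 76 is 5 bytes > B = 3, so hash it first: H(key) = 36, then zero-pad to 3 bytes: K' = 36 00 00.
K' ⊕ ipad = 00 36 36.
Inner input = 00 36 36 ∥ 4b 4a 4b 73.
Inner hash: XOR 00⊕36⊕36⊕4b⊕4a⊕4b⊕73 = 39.

39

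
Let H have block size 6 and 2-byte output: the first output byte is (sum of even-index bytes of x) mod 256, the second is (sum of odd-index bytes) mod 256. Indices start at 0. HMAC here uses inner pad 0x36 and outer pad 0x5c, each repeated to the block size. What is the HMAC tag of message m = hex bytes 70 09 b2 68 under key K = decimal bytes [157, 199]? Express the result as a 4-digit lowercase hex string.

Key decimal bytes [157, 199] = 9d c7 is 2 bytes ≤ B = 6; zero-pad to 6 bytes: K' = 9d c7 00 00 00 00.
K' ⊕ ipad = ab f1 36 36 36 36.  K' ⊕ opad = c1 9b 5c 5c 5c 5c.
Inner input = (K'⊕ipad) ∥ m = ab f1 36 36 36 36 ∥ 70 09 b2 68.
Inner hash: even-index sum = 569 mod 256 = 57; odd-index sum = 462 mod 256 = 206 → 39 ce.
Outer input = (K'⊕opad) ∥ inner = c1 9b 5c 5c 5c 5c ∥ 39 ce.
Outer hash (tag): even-index sum = 434 mod 256 = 178; odd-index sum = 545 mod 256 = 33 → b2 21.

b221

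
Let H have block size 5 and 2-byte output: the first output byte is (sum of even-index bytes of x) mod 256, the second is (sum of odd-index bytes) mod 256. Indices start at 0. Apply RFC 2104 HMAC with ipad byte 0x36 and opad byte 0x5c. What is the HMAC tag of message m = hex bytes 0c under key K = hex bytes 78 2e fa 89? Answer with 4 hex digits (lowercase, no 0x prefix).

Key hex bytes 78 2e fa 89 is 4 bytes ≤ B = 5; zero-pad to 5 bytes: K' = 78 2e fa 89 00.
K' ⊕ ipad = 4e 18 cc bf 36.  K' ⊕ opad = 24 72 a6 d5 5c.
Inner input = (K'⊕ipad) ∥ m = 4e 18 cc bf 36 ∥ 0c.
Inner hash: even-index sum = 336 mod 256 = 80; odd-index sum = 227 mod 256 = 227 → 50 e3.
Outer input = (K'⊕opad) ∥ inner = 24 72 a6 d5 5c ∥ 50 e3.
Outer hash (tag): even-index sum = 521 mod 256 = 9; odd-index sum = 407 mod 256 = 151 → 09 97.

0997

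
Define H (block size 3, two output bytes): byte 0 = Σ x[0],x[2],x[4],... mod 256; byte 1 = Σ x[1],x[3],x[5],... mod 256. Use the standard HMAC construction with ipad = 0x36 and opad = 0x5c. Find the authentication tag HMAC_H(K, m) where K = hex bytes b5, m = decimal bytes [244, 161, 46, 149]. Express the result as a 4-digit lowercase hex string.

9d4b

Key hex bytes b5 is 1 byte ≤ B = 3; zero-pad to 3 bytes: K' = b5 00 00.
K' ⊕ ipad = 83 36 36.  K' ⊕ opad = e9 5c 5c.
Inner input = (K'⊕ipad) ∥ m = 83 36 36 ∥ f4 a1 2e 95.
Inner hash: even-index sum = 495 mod 256 = 239; odd-index sum = 344 mod 256 = 88 → ef 58.
Outer input = (K'⊕opad) ∥ inner = e9 5c 5c ∥ ef 58.
Outer hash (tag): even-index sum = 413 mod 256 = 157; odd-index sum = 331 mod 256 = 75 → 9d 4b.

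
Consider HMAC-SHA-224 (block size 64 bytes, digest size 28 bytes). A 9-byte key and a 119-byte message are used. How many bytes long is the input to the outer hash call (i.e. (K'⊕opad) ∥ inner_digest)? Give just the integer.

Key is 9 ≤ 64 bytes, zero-padded: |K'| = 64.
Outer input = (K'⊕opad) ∥ H(inner) → 64 + 28 = 92 bytes.

92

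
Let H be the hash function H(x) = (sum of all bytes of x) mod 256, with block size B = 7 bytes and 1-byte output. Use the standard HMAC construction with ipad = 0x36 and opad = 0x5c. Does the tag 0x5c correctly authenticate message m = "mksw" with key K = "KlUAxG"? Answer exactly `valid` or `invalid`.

Key "KlUAxG" = 4b 6c 55 41 78 47 is 6 bytes ≤ B = 7; zero-pad to 7 bytes: K' = 4b 6c 55 41 78 47 00.
K' ⊕ ipad = 7d 5a 63 77 4e 71 36; K' ⊕ opad = 17 30 09 1d 24 1b 5c.
Inner hash: sum = 125+90+99+119+78+113+54+109+107+115+119 = 1128; mod 256 = 104 → 68.
Outer hash (recomputed tag): sum = 23+48+9+29+36+27+92+104 = 368; mod 256 = 112 → 70.
Recomputed tag = 70; claimed = 5c → mismatch.

invalid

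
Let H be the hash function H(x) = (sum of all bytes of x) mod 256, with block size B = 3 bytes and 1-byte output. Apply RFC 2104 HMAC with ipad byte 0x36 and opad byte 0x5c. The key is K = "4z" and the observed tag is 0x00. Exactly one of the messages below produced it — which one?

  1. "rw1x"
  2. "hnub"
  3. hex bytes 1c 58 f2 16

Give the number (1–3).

Key "4z" = 34 7a is 2 bytes ≤ B = 3; zero-pad to 3 bytes: K' = 34 7a 00.
K' ⊕ ipad = 02 4c 36; K' ⊕ opad = 68 26 5c.
m1: inner = H(02 4c 36 72 77 31 78) = 16; tag = H(68 26 5c 16) = 00 ← matches
m2: inner = H(02 4c 36 68 6e 75 62) = 31; tag = H(68 26 5c 31) = 1b
m3: inner = H(02 4c 36 1c 58 f2 16) = 00; tag = H(68 26 5c 00) = ea

1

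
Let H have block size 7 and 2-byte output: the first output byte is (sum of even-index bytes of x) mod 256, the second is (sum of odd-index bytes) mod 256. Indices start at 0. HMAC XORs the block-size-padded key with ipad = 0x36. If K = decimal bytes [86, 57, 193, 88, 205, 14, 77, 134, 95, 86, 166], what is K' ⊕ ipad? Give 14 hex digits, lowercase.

Key decimal bytes [86, 57, 193, 88, 205, 14, 77, 134, 95, 86, 166] = 56 39 c1 58 cd 0e 4d 86 5f 56 a6 is 11 bytes > B = 7, so hash it first: H(key) = 36 7b, then zero-pad to 7 bytes: K' = 36 7b 00 00 00 00 00.
XOR each byte with 0x36: 36⊕36=00, 7b⊕36=4d, 00⊕36=36, 00⊕36=36, 00⊕36=36, 00⊕36=36, 00⊕36=36.

004d3636363636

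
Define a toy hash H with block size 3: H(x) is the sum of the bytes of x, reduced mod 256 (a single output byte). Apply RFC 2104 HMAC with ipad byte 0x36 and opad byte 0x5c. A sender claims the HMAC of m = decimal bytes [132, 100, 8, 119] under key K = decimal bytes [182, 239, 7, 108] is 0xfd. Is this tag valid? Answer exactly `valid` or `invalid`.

Key decimal bytes [182, 239, 7, 108] = b6 ef 07 6c is 4 bytes > B = 3, so hash it first: H(key) = 18, then zero-pad to 3 bytes: K' = 18 00 00.
K' ⊕ ipad = 2e 36 36; K' ⊕ opad = 44 5c 5c.
Inner hash: sum = 46+54+54+132+100+8+119 = 513; mod 256 = 1 → 01.
Outer hash (recomputed tag): sum = 68+92+92+1 = 253 → fd.
Recomputed tag = fd; claimed = fd → match.

valid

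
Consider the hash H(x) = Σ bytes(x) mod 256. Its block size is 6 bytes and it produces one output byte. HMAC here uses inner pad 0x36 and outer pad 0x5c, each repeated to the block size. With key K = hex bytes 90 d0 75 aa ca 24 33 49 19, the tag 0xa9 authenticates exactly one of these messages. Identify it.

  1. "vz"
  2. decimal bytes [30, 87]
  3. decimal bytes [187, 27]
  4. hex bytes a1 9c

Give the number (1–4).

Key hex bytes 90 d0 75 aa ca 24 33 49 19 is 9 bytes > B = 6, so hash it first: H(key) = 02, then zero-pad to 6 bytes: K' = 02 00 00 00 00 00.
K' ⊕ ipad = 34 36 36 36 36 36; K' ⊕ opad = 5e 5c 5c 5c 5c 5c.
m1: inner = H(34 36 36 36 36 36 76 7a) = 32; tag = H(5e 5c 5c 5c 5c 5c 32) = 5c
m2: inner = H(34 36 36 36 36 36 1e 57) = b7; tag = H(5e 5c 5c 5c 5c 5c b7) = e1
m3: inner = H(34 36 36 36 36 36 bb 1b) = 18; tag = H(5e 5c 5c 5c 5c 5c 18) = 42
m4: inner = H(34 36 36 36 36 36 a1 9c) = 7f; tag = H(5e 5c 5c 5c 5c 5c 7f) = a9 ← matches

4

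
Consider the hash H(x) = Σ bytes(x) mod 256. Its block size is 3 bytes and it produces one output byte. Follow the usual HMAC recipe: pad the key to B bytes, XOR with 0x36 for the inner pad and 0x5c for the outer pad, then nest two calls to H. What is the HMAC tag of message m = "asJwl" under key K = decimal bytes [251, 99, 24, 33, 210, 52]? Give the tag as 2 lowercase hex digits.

91

Key decimal bytes [251, 99, 24, 33, 210, 52] = fb 63 18 21 d2 34 is 6 bytes > B = 3, so hash it first: H(key) = 9d, then zero-pad to 3 bytes: K' = 9d 00 00.
K' ⊕ ipad = ab 36 36.  K' ⊕ opad = c1 5c 5c.
Inner input = (K'⊕ipad) ∥ m = ab 36 36 ∥ 61 73 4a 77 6c.
Inner hash: sum = 171+54+54+97+115+74+119+108 = 792; mod 256 = 24 → 18.
Outer input = (K'⊕opad) ∥ inner = c1 5c 5c ∥ 18.
Outer hash (tag): sum = 193+92+92+24 = 401; mod 256 = 145 → 91.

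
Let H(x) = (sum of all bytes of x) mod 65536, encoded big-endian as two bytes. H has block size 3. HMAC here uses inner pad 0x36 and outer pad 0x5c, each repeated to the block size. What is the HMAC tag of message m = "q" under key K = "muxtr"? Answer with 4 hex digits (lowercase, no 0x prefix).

Key "muxtr" = 6d 75 78 74 72 is 5 bytes > B = 3, so hash it first: H(key) = 02 40, then zero-pad to 3 bytes: K' = 02 40 00.
K' ⊕ ipad = 34 76 36.  K' ⊕ opad = 5e 1c 5c.
Inner input = (K'⊕ipad) ∥ m = 34 76 36 ∥ 71.
Inner hash: sum = 52+118+54+113 = 337 → 01 51.
Outer input = (K'⊕opad) ∥ inner = 5e 1c 5c ∥ 01 51.
Outer hash (tag): sum = 94+28+92+1+81 = 296 → 01 28.

0128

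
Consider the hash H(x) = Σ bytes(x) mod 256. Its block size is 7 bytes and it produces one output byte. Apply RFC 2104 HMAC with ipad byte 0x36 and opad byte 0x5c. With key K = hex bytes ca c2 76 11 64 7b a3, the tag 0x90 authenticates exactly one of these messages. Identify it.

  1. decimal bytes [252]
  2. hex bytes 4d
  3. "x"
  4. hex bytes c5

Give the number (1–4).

Key hex bytes ca c2 76 11 64 7b a3 is exactly B = 7 bytes: K' = ca c2 76 11 64 7b a3.
K' ⊕ ipad = fc f4 40 27 52 4d 95; K' ⊕ opad = 96 9e 2a 4d 38 27 ff.
m1: inner = H(fc f4 40 27 52 4d 95 fc) = 87; tag = H(96 9e 2a 4d 38 27 ff 87) = 90 ← matches
m2: inner = H(fc f4 40 27 52 4d 95 4d) = d8; tag = H(96 9e 2a 4d 38 27 ff d8) = e1
m3: inner = H(fc f4 40 27 52 4d 95 78) = 03; tag = H(96 9e 2a 4d 38 27 ff 03) = 0c
m4: inner = H(fc f4 40 27 52 4d 95 c5) = 50; tag = H(96 9e 2a 4d 38 27 ff 50) = 59

1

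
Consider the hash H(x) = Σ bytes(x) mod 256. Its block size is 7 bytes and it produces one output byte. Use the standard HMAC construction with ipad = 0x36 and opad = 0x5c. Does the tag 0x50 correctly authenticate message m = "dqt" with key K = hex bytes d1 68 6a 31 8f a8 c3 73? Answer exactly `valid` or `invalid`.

Key hex bytes d1 68 6a 31 8f a8 c3 73 is 8 bytes > B = 7, so hash it first: H(key) = 41, then zero-pad to 7 bytes: K' = 41 00 00 00 00 00 00.
K' ⊕ ipad = 77 36 36 36 36 36 36; K' ⊕ opad = 1d 5c 5c 5c 5c 5c 5c.
Inner hash: sum = 119+54+54+54+54+54+54+100+113+116 = 772; mod 256 = 4 → 04.
Outer hash (recomputed tag): sum = 29+92+92+92+92+92+92+4 = 585; mod 256 = 73 → 49.
Recomputed tag = 49; claimed = 50 → mismatch.

invalid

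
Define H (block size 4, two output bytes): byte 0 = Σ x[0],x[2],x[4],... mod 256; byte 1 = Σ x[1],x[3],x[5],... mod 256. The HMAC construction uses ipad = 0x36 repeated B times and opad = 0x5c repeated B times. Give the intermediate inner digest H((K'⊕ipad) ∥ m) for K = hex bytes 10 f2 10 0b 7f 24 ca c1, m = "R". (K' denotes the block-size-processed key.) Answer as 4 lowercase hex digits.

Key hex bytes 10 f2 10 0b 7f 24 ca c1 is 8 bytes > B = 4, so hash it first: H(key) = 69 e2, then zero-pad to 4 bytes: K' = 69 e2 00 00.
K' ⊕ ipad = 5f d4 36 36.
Inner input = 5f d4 36 36 ∥ 52.
Inner hash: even-index sum = 231 mod 256 = 231; odd-index sum = 266 mod 256 = 10 → e7 0a.

e70a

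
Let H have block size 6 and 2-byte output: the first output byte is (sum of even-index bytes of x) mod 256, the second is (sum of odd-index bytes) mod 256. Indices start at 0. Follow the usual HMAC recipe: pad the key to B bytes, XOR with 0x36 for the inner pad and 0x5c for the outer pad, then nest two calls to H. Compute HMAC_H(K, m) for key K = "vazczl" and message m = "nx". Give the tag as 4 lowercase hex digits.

bc2a

Key "vazczl" = 76 61 7a 63 7a 6c is exactly B = 6 bytes: K' = 76 61 7a 63 7a 6c.
K' ⊕ ipad = 40 57 4c 55 4c 5a.  K' ⊕ opad = 2a 3d 26 3f 26 30.
Inner input = (K'⊕ipad) ∥ m = 40 57 4c 55 4c 5a ∥ 6e 78.
Inner hash: even-index sum = 326 mod 256 = 70; odd-index sum = 382 mod 256 = 126 → 46 7e.
Outer input = (K'⊕opad) ∥ inner = 2a 3d 26 3f 26 30 ∥ 46 7e.
Outer hash (tag): even-index sum = 188 mod 256 = 188; odd-index sum = 298 mod 256 = 42 → bc 2a.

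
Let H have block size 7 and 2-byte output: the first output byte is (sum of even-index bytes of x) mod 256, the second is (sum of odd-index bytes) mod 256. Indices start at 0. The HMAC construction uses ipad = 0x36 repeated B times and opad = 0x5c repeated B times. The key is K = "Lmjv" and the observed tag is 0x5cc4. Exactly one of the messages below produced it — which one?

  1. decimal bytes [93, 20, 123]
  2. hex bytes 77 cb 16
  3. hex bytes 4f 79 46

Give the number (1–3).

Key "Lmjv" = 4c 6d 6a 76 is 4 bytes ≤ B = 7; zero-pad to 7 bytes: K' = 4c 6d 6a 76 00 00 00.
K' ⊕ ipad = 7a 5b 5c 40 36 36 36; K' ⊕ opad = 10 31 36 2a 5c 5c 5c.
m1: inner = H(7a 5b 5c 40 36 36 36 5d 14 7b) = 56 a9; tag = H(10 31 36 2a 5c 5c 5c 56 a9) = a70d
m2: inner = H(7a 5b 5c 40 36 36 36 77 cb 16) = 0d 5e; tag = H(10 31 36 2a 5c 5c 5c 0d 5e) = 5cc4 ← matches
m3: inner = H(7a 5b 5c 40 36 36 36 4f 79 46) = bb 66; tag = H(10 31 36 2a 5c 5c 5c bb 66) = 6472

2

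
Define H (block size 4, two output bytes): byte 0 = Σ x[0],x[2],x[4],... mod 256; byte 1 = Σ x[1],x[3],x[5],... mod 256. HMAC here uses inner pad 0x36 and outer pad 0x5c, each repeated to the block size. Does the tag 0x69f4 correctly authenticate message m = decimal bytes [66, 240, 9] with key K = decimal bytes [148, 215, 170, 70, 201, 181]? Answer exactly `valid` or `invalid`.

valid

Key decimal bytes [148, 215, 170, 70, 201, 181] = 94 d7 aa 46 c9 b5 is 6 bytes > B = 4, so hash it first: H(key) = 07 d2, then zero-pad to 4 bytes: K' = 07 d2 00 00.
K' ⊕ ipad = 31 e4 36 36; K' ⊕ opad = 5b 8e 5c 5c.
Inner hash: even-index sum = 178 mod 256 = 178; odd-index sum = 522 mod 256 = 10 → b2 0a.
Outer hash (recomputed tag): even-index sum = 361 mod 256 = 105; odd-index sum = 244 mod 256 = 244 → 69 f4.
Recomputed tag = 69f4; claimed = 69f4 → match.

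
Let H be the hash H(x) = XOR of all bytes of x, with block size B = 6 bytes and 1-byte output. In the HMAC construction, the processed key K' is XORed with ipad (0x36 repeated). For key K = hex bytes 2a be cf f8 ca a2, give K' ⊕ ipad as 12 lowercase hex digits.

1c88f9cefc94

Key hex bytes 2a be cf f8 ca a2 is exactly B = 6 bytes: K' = 2a be cf f8 ca a2.
XOR each byte with 0x36: 2a⊕36=1c, be⊕36=88, cf⊕36=f9, f8⊕36=ce, ca⊕36=fc, a2⊕36=94.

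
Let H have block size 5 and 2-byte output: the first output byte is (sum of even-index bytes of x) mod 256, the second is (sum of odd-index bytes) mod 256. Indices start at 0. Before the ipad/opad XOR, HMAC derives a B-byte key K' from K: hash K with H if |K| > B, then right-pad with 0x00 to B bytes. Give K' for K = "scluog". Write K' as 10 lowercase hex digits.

|K| = 6 > B = 5, so first hash the key.
H(K): even-index sum = 334 mod 256 = 78; odd-index sum = 319 mod 256 = 63 → 4e 3f.
Zero-pad H(K) = 4e 3f to 5 bytes: K' = 4e 3f 00 00 00.

4e3f000000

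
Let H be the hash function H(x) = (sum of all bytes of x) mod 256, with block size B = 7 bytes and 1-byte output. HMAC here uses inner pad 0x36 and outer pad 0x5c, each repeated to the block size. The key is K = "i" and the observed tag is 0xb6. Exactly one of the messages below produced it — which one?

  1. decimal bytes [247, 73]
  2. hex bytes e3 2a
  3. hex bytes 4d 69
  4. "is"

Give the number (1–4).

3

Key "i" = 69 is 1 byte ≤ B = 7; zero-pad to 7 bytes: K' = 69 00 00 00 00 00 00.
K' ⊕ ipad = 5f 36 36 36 36 36 36; K' ⊕ opad = 35 5c 5c 5c 5c 5c 5c.
m1: inner = H(5f 36 36 36 36 36 36 f7 49) = e3; tag = H(35 5c 5c 5c 5c 5c 5c e3) = 40
m2: inner = H(5f 36 36 36 36 36 36 e3 2a) = b0; tag = H(35 5c 5c 5c 5c 5c 5c b0) = 0d
m3: inner = H(5f 36 36 36 36 36 36 4d 69) = 59; tag = H(35 5c 5c 5c 5c 5c 5c 59) = b6 ← matches
m4: inner = H(5f 36 36 36 36 36 36 69 73) = 7f; tag = H(35 5c 5c 5c 5c 5c 5c 7f) = dc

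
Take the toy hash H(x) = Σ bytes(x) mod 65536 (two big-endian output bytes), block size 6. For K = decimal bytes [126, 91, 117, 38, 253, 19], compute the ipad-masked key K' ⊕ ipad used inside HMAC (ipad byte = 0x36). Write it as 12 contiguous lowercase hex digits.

486d4310cb25

Key decimal bytes [126, 91, 117, 38, 253, 19] = 7e 5b 75 26 fd 13 is exactly B = 6 bytes: K' = 7e 5b 75 26 fd 13.
XOR each byte with 0x36: 7e⊕36=48, 5b⊕36=6d, 75⊕36=43, 26⊕36=10, fd⊕36=cb, 13⊕36=25.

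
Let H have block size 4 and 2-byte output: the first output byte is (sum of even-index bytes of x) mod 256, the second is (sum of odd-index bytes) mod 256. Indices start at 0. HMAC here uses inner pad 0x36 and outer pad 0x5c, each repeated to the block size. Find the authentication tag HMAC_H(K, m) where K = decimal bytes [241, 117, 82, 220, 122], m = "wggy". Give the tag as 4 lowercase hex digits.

Key decimal bytes [241, 117, 82, 220, 122] = f1 75 52 dc 7a is 5 bytes > B = 4, so hash it first: H(key) = bd 51, then zero-pad to 4 bytes: K' = bd 51 00 00.
K' ⊕ ipad = 8b 67 36 36.  K' ⊕ opad = e1 0d 5c 5c.
Inner input = (K'⊕ipad) ∥ m = 8b 67 36 36 ∥ 77 67 67 79.
Inner hash: even-index sum = 415 mod 256 = 159; odd-index sum = 381 mod 256 = 125 → 9f 7d.
Outer input = (K'⊕opad) ∥ inner = e1 0d 5c 5c ∥ 9f 7d.
Outer hash (tag): even-index sum = 476 mod 256 = 220; odd-index sum = 230 mod 256 = 230 → dc e6.

dce6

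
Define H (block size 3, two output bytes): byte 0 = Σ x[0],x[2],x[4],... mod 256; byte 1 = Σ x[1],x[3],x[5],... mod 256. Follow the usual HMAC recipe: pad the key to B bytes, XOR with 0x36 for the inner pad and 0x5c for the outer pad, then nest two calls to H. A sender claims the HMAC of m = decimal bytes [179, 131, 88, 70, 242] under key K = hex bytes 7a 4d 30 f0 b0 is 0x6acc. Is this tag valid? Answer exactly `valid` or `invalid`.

valid

Key hex bytes 7a 4d 30 f0 b0 is 5 bytes > B = 3, so hash it first: H(key) = 5a 3d, then zero-pad to 3 bytes: K' = 5a 3d 00.
K' ⊕ ipad = 6c 0b 36; K' ⊕ opad = 06 61 5c.
Inner hash: even-index sum = 363 mod 256 = 107; odd-index sum = 520 mod 256 = 8 → 6b 08.
Outer hash (recomputed tag): even-index sum = 106 mod 256 = 106; odd-index sum = 204 mod 256 = 204 → 6a cc.
Recomputed tag = 6acc; claimed = 6acc → match.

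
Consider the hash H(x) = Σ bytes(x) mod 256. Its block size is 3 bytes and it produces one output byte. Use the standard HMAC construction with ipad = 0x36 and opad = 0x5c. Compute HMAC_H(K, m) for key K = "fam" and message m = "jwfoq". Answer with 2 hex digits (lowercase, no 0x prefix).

d1

Key "fam" = 66 61 6d is exactly B = 3 bytes: K' = 66 61 6d.
K' ⊕ ipad = 50 57 5b.  K' ⊕ opad = 3a 3d 31.
Inner input = (K'⊕ipad) ∥ m = 50 57 5b ∥ 6a 77 66 6f 71.
Inner hash: sum = 80+87+91+106+119+102+111+113 = 809; mod 256 = 41 → 29.
Outer input = (K'⊕opad) ∥ inner = 3a 3d 31 ∥ 29.
Outer hash (tag): sum = 58+61+49+41 = 209 → d1.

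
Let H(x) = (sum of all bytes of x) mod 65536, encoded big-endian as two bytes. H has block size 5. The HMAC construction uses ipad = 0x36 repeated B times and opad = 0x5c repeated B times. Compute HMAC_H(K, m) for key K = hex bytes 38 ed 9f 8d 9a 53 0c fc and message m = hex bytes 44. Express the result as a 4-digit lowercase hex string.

Key hex bytes 38 ed 9f 8d 9a 53 0c fc is 8 bytes > B = 5, so hash it first: H(key) = 04 46, then zero-pad to 5 bytes: K' = 04 46 00 00 00.
K' ⊕ ipad = 32 70 36 36 36.  K' ⊕ opad = 58 1a 5c 5c 5c.
Inner input = (K'⊕ipad) ∥ m = 32 70 36 36 36 ∥ 44.
Inner hash: sum = 50+112+54+54+54+68 = 392 → 01 88.
Outer input = (K'⊕opad) ∥ inner = 58 1a 5c 5c 5c ∥ 01 88.
Outer hash (tag): sum = 88+26+92+92+92+1+136 = 527 → 02 0f.

020f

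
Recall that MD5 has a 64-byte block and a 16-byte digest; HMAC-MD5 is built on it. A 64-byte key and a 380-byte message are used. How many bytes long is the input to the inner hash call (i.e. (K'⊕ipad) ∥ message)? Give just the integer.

444

Key is 64 ≤ 64 bytes, zero-padded: |K'| = 64.
Inner input = (K'⊕ipad) ∥ m → 64 + 380 = 444 bytes.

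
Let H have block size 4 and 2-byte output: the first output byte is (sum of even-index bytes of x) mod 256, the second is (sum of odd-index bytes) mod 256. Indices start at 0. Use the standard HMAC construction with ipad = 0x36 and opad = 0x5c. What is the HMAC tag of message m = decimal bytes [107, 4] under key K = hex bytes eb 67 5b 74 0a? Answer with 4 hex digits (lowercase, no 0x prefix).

Key hex bytes eb 67 5b 74 0a is 5 bytes > B = 4, so hash it first: H(key) = 50 db, then zero-pad to 4 bytes: K' = 50 db 00 00.
K' ⊕ ipad = 66 ed 36 36.  K' ⊕ opad = 0c 87 5c 5c.
Inner input = (K'⊕ipad) ∥ m = 66 ed 36 36 ∥ 6b 04.
Inner hash: even-index sum = 263 mod 256 = 7; odd-index sum = 295 mod 256 = 39 → 07 27.
Outer input = (K'⊕opad) ∥ inner = 0c 87 5c 5c ∥ 07 27.
Outer hash (tag): even-index sum = 111 mod 256 = 111; odd-index sum = 266 mod 256 = 10 → 6f 0a.

6f0a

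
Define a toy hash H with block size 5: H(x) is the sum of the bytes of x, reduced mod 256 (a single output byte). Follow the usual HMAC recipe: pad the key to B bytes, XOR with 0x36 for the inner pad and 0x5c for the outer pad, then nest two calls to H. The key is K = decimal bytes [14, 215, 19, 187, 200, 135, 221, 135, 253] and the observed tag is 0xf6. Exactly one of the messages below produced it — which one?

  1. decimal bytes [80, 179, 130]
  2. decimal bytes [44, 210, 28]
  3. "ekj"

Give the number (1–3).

2

Key decimal bytes [14, 215, 19, 187, 200, 135, 221, 135, 253] = 0e d7 13 bb c8 87 dd 87 fd is 9 bytes > B = 5, so hash it first: H(key) = 63, then zero-pad to 5 bytes: K' = 63 00 00 00 00.
K' ⊕ ipad = 55 36 36 36 36; K' ⊕ opad = 3f 5c 5c 5c 5c.
m1: inner = H(55 36 36 36 36 50 b3 82) = b2; tag = H(3f 5c 5c 5c 5c b2) = 61
m2: inner = H(55 36 36 36 36 2c d2 1c) = 47; tag = H(3f 5c 5c 5c 5c 47) = f6 ← matches
m3: inner = H(55 36 36 36 36 65 6b 6a) = 67; tag = H(3f 5c 5c 5c 5c 67) = 16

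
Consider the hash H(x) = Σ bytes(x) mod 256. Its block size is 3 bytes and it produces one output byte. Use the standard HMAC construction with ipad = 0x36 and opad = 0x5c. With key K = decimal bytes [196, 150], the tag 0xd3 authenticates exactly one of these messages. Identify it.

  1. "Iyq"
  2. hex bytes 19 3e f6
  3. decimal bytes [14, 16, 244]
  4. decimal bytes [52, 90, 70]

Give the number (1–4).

Key decimal bytes [196, 150] = c4 96 is 2 bytes ≤ B = 3; zero-pad to 3 bytes: K' = c4 96 00.
K' ⊕ ipad = f2 a0 36; K' ⊕ opad = 98 ca 5c.
m1: inner = H(f2 a0 36 49 79 71) = fb; tag = H(98 ca 5c fb) = b9
m2: inner = H(f2 a0 36 19 3e f6) = 15; tag = H(98 ca 5c 15) = d3 ← matches
m3: inner = H(f2 a0 36 0e 10 f4) = da; tag = H(98 ca 5c da) = 98
m4: inner = H(f2 a0 36 34 5a 46) = 9c; tag = H(98 ca 5c 9c) = 5a

2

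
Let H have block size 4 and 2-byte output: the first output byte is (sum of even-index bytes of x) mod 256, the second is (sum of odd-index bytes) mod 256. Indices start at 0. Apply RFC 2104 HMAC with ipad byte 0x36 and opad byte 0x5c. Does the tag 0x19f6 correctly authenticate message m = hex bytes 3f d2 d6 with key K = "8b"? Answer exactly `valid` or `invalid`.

valid

Key "8b" = 38 62 is 2 bytes ≤ B = 4; zero-pad to 4 bytes: K' = 38 62 00 00.
K' ⊕ ipad = 0e 54 36 36; K' ⊕ opad = 64 3e 5c 5c.
Inner hash: even-index sum = 345 mod 256 = 89; odd-index sum = 348 mod 256 = 92 → 59 5c.
Outer hash (recomputed tag): even-index sum = 281 mod 256 = 25; odd-index sum = 246 mod 256 = 246 → 19 f6.
Recomputed tag = 19f6; claimed = 19f6 → match.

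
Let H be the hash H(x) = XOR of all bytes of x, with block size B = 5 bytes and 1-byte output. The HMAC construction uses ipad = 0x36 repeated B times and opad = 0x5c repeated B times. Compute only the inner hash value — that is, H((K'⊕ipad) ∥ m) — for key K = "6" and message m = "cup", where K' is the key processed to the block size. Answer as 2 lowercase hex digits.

66

Key "6" = 36 is 1 byte ≤ B = 5; zero-pad to 5 bytes: K' = 36 00 00 00 00.
K' ⊕ ipad = 00 36 36 36 36.
Inner input = 00 36 36 36 36 ∥ 63 75 70.
Inner hash: XOR 00⊕36⊕36⊕36⊕36⊕63⊕75⊕70 = 66.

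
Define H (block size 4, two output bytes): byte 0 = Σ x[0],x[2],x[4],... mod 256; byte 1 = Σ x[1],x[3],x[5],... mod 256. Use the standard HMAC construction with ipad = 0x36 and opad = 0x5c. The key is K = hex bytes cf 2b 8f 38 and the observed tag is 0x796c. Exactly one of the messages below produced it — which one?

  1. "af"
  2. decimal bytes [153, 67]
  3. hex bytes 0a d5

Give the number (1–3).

1

Key hex bytes cf 2b 8f 38 is exactly B = 4 bytes: K' = cf 2b 8f 38.
K' ⊕ ipad = f9 1d b9 0e; K' ⊕ opad = 93 77 d3 64.
m1: inner = H(f9 1d b9 0e 61 66) = 13 91; tag = H(93 77 d3 64 13 91) = 796c ← matches
m2: inner = H(f9 1d b9 0e 99 43) = 4b 6e; tag = H(93 77 d3 64 4b 6e) = b149
m3: inner = H(f9 1d b9 0e 0a d5) = bc 00; tag = H(93 77 d3 64 bc 00) = 22db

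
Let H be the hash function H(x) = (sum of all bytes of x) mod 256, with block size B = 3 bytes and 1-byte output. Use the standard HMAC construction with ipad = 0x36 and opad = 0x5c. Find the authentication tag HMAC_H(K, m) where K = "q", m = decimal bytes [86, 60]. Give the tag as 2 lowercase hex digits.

Key "q" = 71 is 1 byte ≤ B = 3; zero-pad to 3 bytes: K' = 71 00 00.
K' ⊕ ipad = 47 36 36.  K' ⊕ opad = 2d 5c 5c.
Inner input = (K'⊕ipad) ∥ m = 47 36 36 ∥ 56 3c.
Inner hash: sum = 71+54+54+86+60 = 325; mod 256 = 69 → 45.
Outer input = (K'⊕opad) ∥ inner = 2d 5c 5c ∥ 45.
Outer hash (tag): sum = 45+92+92+69 = 298; mod 256 = 42 → 2a.

2a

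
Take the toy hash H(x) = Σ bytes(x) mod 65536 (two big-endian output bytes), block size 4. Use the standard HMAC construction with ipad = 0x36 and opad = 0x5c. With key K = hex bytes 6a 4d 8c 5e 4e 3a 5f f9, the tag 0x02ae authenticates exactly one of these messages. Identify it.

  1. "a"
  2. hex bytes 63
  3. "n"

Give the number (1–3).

1

Key hex bytes 6a 4d 8c 5e 4e 3a 5f f9 is 8 bytes > B = 4, so hash it first: H(key) = 03 81, then zero-pad to 4 bytes: K' = 03 81 00 00.
K' ⊕ ipad = 35 b7 36 36; K' ⊕ opad = 5f dd 5c 5c.
m1: inner = H(35 b7 36 36 61) = 01 b9; tag = H(5f dd 5c 5c 01 b9) = 02ae ← matches
m2: inner = H(35 b7 36 36 63) = 01 bb; tag = H(5f dd 5c 5c 01 bb) = 02b0
m3: inner = H(35 b7 36 36 6e) = 01 c6; tag = H(5f dd 5c 5c 01 c6) = 02bb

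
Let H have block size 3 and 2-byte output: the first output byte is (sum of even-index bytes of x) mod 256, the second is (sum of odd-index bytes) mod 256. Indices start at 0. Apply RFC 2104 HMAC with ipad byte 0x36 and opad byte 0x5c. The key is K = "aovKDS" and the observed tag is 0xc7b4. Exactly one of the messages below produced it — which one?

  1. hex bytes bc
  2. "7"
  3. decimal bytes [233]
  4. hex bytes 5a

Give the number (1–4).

Key "aovKDS" = 61 6f 76 4b 44 53 is 6 bytes > B = 3, so hash it first: H(key) = 1b 0d, then zero-pad to 3 bytes: K' = 1b 0d 00.
K' ⊕ ipad = 2d 3b 36; K' ⊕ opad = 47 51 5c.
m1: inner = H(2d 3b 36 bc) = 63 f7; tag = H(47 51 5c 63 f7) = 9ab4
m2: inner = H(2d 3b 36 37) = 63 72; tag = H(47 51 5c 63 72) = 15b4
m3: inner = H(2d 3b 36 e9) = 63 24; tag = H(47 51 5c 63 24) = c7b4 ← matches
m4: inner = H(2d 3b 36 5a) = 63 95; tag = H(47 51 5c 63 95) = 38b4

3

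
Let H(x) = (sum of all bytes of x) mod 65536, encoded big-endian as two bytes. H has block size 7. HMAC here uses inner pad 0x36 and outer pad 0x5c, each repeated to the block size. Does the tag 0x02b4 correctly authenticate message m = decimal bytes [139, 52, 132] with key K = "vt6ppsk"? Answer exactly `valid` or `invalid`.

invalid

Key "vt6ppsk" = 76 74 36 70 70 73 6b is exactly B = 7 bytes: K' = 76 74 36 70 70 73 6b.
K' ⊕ ipad = 40 42 00 46 46 45 5d; K' ⊕ opad = 2a 28 6a 2c 2c 2f 37.
Inner hash: sum = 64+66+0+70+70+69+93+139+52+132 = 755 → 02 f3.
Outer hash (recomputed tag): sum = 42+40+106+44+44+47+55+2+243 = 623 → 02 6f.
Recomputed tag = 026f; claimed = 02b4 → mismatch.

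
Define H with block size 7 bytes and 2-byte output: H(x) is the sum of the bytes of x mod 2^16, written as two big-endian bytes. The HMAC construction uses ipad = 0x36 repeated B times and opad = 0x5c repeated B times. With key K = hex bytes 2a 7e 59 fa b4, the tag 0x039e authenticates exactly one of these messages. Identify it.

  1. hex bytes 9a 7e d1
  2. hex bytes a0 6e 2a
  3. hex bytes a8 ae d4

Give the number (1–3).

3

Key hex bytes 2a 7e 59 fa b4 is 5 bytes ≤ B = 7; zero-pad to 7 bytes: K' = 2a 7e 59 fa b4 00 00.
K' ⊕ ipad = 1c 48 6f cc 82 36 36; K' ⊕ opad = 76 22 05 a6 e8 5c 5c.
m1: inner = H(1c 48 6f cc 82 36 36 9a 7e d1) = 04 76; tag = H(76 22 05 a6 e8 5c 5c 04 76) = 035d
m2: inner = H(1c 48 6f cc 82 36 36 a0 6e 2a) = 03 c5; tag = H(76 22 05 a6 e8 5c 5c 03 c5) = 03ab
m3: inner = H(1c 48 6f cc 82 36 36 a8 ae d4) = 04 b7; tag = H(76 22 05 a6 e8 5c 5c 04 b7) = 039e ← matches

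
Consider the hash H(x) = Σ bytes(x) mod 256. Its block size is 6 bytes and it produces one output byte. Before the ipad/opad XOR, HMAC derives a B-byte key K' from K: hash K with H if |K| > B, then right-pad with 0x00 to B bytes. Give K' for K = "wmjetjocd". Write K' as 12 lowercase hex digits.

|K| = 9 > B = 6, so first hash the key.
H(K): sum = 119+109+106+101+116+106+111+99+100 = 967; mod 256 = 199 → c7.
Zero-pad H(K) = c7 to 6 bytes: K' = c7 00 00 00 00 00.

c70000000000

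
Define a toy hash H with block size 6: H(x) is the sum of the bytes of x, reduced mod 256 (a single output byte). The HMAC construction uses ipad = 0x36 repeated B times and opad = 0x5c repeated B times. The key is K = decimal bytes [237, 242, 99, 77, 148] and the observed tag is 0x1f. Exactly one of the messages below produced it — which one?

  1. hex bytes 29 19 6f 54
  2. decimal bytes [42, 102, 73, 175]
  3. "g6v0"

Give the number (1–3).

1

Key decimal bytes [237, 242, 99, 77, 148] = ed f2 63 4d 94 is 5 bytes ≤ B = 6; zero-pad to 6 bytes: K' = ed f2 63 4d 94 00.
K' ⊕ ipad = db c4 55 7b a2 36; K' ⊕ opad = b1 ae 3f 11 c8 5c.
m1: inner = H(db c4 55 7b a2 36 29 19 6f 54) = 4c; tag = H(b1 ae 3f 11 c8 5c 4c) = 1f ← matches
m2: inner = H(db c4 55 7b a2 36 2a 66 49 af) = cf; tag = H(b1 ae 3f 11 c8 5c cf) = a2
m3: inner = H(db c4 55 7b a2 36 67 36 76 30) = 8a; tag = H(b1 ae 3f 11 c8 5c 8a) = 5d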